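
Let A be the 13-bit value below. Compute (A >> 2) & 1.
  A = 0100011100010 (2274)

Bit 2 is the 3rd from the right.
  0100011100010
            ^
That bit is 0.

Answer: 0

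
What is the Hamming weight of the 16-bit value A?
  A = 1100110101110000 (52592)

1100110101110000
1-bits at positions (from bit 0 = LSB): 4, 5, 6, 8, 10, 11, 14, 15
Count = 8

Answer: 8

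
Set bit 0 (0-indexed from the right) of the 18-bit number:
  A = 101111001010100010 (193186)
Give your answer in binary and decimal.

Mask = 1 << 0 = 000000000000000001
Bit 0 of A is 0, so OR-ing with the mask flips it to 1.
  101111001010100010
| 000000000000000001
--------------------
  101111001010100011

Answer: 101111001010100011 (193187)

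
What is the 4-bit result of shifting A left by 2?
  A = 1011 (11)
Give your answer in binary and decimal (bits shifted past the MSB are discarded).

Shift left by 2: drop the top 2 bit(s), append 2 zero(s) on the right.
  1011  ->  discard [10], keep [11], append 00
= 1100

Answer: 1100 (12)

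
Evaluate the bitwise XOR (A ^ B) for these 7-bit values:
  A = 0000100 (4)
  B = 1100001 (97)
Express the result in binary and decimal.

Apply ^ to each column (1 where bits differ):
  0000100
^ 1100001
---------
  1100101

Answer: 1100101 (101)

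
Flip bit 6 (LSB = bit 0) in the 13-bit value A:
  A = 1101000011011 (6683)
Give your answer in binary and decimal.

Mask = 1 << 6 = 0000001000000
Bit 6 of A is 0; XOR with the mask flips it to 1.
  1101000011011
^ 0000001000000
---------------
  1101001011011

Answer: 1101001011011 (6747)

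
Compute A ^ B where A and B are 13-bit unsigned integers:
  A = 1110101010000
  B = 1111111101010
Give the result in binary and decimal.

Apply ^ to each column (1 where bits differ):
  1110101010000
^ 1111111101010
---------------
  0001010111010

Answer: 0001010111010 (698)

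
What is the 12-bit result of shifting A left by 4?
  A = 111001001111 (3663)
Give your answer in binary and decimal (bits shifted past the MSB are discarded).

Shift left by 4: drop the top 4 bit(s), append 4 zero(s) on the right.
  111001001111  ->  discard [1110], keep [01001111], append 0000
= 010011110000

Answer: 010011110000 (1264)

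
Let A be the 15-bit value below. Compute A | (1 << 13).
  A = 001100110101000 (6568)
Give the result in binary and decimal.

Mask = 1 << 13 = 010000000000000
Bit 13 of A is 0, so OR-ing with the mask flips it to 1.
  001100110101000
| 010000000000000
-----------------
  011100110101000

Answer: 011100110101000 (14760)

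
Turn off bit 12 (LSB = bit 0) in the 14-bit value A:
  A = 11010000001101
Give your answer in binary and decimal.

Mask = ~(1 << 12) = 10111111111111
Bit 12 of A is 1, so AND-ing with the mask clears it to 0.
  11010000001101
& 10111111111111
----------------
  10010000001101

Answer: 10010000001101 (9229)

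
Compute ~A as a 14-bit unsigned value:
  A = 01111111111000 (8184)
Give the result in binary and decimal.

Flip each bit (0->1, 1->0):
  01111111111000
  10000000000111

Answer: 10000000000111 (8199)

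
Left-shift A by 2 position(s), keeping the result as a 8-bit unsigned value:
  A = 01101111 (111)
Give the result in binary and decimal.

Shift left by 2: drop the top 2 bit(s), append 2 zero(s) on the right.
  01101111  ->  discard [01], keep [101111], append 00
= 10111100

Answer: 10111100 (188)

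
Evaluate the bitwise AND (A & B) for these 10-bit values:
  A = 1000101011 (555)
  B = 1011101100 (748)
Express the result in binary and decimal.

Apply & to each column (1 only where both bits are 1):
  1000101011
& 1011101100
------------
  1000101000

Answer: 1000101000 (552)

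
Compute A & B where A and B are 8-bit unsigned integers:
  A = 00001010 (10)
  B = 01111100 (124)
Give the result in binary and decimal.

Apply & to each column (1 only where both bits are 1):
  00001010
& 01111100
----------
  00001000

Answer: 00001000 (8)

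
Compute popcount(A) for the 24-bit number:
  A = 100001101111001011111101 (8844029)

100001101111001011111101
1-bits at positions (from bit 0 = LSB): 0, 2, 3, 4, 5, 6, 7, 9, 12, 13, 14, 15, 17, 18, 23
Count = 15

Answer: 15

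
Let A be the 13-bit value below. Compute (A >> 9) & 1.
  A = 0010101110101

Bit 9 is the 10th from the right.
  0010101110101
     ^
That bit is 0.

Answer: 0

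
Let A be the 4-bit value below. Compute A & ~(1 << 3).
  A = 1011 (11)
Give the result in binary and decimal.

Mask = ~(1 << 3) = 0111
Bit 3 of A is 1, so AND-ing with the mask clears it to 0.
  1011
& 0111
------
  0011

Answer: 0011 (3)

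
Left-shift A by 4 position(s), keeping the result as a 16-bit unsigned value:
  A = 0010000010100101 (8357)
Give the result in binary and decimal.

Shift left by 4: drop the top 4 bit(s), append 4 zero(s) on the right.
  0010000010100101  ->  discard [0010], keep [000010100101], append 0000
= 0000101001010000

Answer: 0000101001010000 (2640)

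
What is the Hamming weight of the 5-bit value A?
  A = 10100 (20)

10100
1-bits at positions (from bit 0 = LSB): 2, 4
Count = 2

Answer: 2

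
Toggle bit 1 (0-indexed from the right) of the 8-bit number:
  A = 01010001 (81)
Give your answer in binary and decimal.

Mask = 1 << 1 = 00000010
Bit 1 of A is 0; XOR with the mask flips it to 1.
  01010001
^ 00000010
----------
  01010011

Answer: 01010011 (83)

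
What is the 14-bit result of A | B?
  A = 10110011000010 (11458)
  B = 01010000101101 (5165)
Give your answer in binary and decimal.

Apply | to each column (1 where either bit is 1):
  10110011000010
| 01010000101101
----------------
  11110011101111

Answer: 11110011101111 (15599)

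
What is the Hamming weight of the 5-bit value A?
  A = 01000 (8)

01000
1-bits at positions (from bit 0 = LSB): 3
Count = 1

Answer: 1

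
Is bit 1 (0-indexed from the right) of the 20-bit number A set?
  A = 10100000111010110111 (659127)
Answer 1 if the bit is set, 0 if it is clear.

Bit 1 is the 2nd from the right.
  10100000111010110111
                    ^
That bit is 1.

Answer: 1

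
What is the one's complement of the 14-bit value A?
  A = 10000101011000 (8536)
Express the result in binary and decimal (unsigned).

Flip each bit (0->1, 1->0):
  10000101011000
  01111010100111

Answer: 01111010100111 (7847)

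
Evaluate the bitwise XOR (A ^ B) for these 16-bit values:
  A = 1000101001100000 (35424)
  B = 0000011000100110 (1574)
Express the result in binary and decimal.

Apply ^ to each column (1 where bits differ):
  1000101001100000
^ 0000011000100110
------------------
  1000110001000110

Answer: 1000110001000110 (35910)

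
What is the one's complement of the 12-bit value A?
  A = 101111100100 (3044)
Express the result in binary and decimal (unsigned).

Flip each bit (0->1, 1->0):
  101111100100
  010000011011

Answer: 010000011011 (1051)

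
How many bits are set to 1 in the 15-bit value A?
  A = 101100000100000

101100000100000
1-bits at positions (from bit 0 = LSB): 5, 11, 12, 14
Count = 4

Answer: 4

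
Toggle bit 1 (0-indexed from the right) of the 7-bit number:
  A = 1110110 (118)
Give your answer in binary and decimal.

Mask = 1 << 1 = 0000010
Bit 1 of A is 1; XOR with the mask flips it to 0.
  1110110
^ 0000010
---------
  1110100

Answer: 1110100 (116)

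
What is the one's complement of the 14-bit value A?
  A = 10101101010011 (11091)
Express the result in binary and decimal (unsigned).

Flip each bit (0->1, 1->0):
  10101101010011
  01010010101100

Answer: 01010010101100 (5292)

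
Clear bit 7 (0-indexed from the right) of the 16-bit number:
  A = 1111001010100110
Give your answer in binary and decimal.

Mask = ~(1 << 7) = 1111111101111111
Bit 7 of A is 1, so AND-ing with the mask clears it to 0.
  1111001010100110
& 1111111101111111
------------------
  1111001000100110

Answer: 1111001000100110 (61990)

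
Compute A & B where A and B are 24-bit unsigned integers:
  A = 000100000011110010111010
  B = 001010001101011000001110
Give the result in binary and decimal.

Apply & to each column (1 only where both bits are 1):
  000100000011110010111010
& 001010001101011000001110
--------------------------
  000000000001010000001010

Answer: 000000000001010000001010 (5130)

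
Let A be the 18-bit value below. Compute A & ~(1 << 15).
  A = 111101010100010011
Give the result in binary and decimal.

Mask = ~(1 << 15) = 110111111111111111
Bit 15 of A is 1, so AND-ing with the mask clears it to 0.
  111101010100010011
& 110111111111111111
--------------------
  110101010100010011

Answer: 110101010100010011 (218387)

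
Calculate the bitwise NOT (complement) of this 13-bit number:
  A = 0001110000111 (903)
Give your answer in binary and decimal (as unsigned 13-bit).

Flip each bit (0->1, 1->0):
  0001110000111
  1110001111000

Answer: 1110001111000 (7288)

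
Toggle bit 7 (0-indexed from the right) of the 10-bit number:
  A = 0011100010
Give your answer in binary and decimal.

Mask = 1 << 7 = 0010000000
Bit 7 of A is 1; XOR with the mask flips it to 0.
  0011100010
^ 0010000000
------------
  0001100010

Answer: 0001100010 (98)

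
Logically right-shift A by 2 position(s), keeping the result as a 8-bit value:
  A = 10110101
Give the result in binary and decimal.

Logical shift right by 2: drop the bottom 2 bit(s), prepend 2 zero(s) on the left.
  10110101  ->  keep [101101], discard [01], prepend 00
= 00101101

Answer: 00101101 (45)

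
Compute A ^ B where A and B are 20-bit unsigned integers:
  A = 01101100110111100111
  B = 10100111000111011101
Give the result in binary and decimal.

Apply ^ to each column (1 where bits differ):
  01101100110111100111
^ 10100111000111011101
----------------------
  11001011110000111010

Answer: 11001011110000111010 (834618)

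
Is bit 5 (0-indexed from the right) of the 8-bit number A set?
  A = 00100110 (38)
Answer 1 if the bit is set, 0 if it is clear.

Bit 5 is the 6th from the right.
  00100110
    ^
That bit is 1.

Answer: 1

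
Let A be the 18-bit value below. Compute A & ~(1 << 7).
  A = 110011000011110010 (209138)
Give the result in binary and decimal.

Mask = ~(1 << 7) = 111111111101111111
Bit 7 of A is 1, so AND-ing with the mask clears it to 0.
  110011000011110010
& 111111111101111111
--------------------
  110011000001110010

Answer: 110011000001110010 (209010)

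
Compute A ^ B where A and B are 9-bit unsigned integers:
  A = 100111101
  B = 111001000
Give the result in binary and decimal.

Apply ^ to each column (1 where bits differ):
  100111101
^ 111001000
-----------
  011110101

Answer: 011110101 (245)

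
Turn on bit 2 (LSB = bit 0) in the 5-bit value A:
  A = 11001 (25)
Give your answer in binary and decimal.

Mask = 1 << 2 = 00100
Bit 2 of A is 0, so OR-ing with the mask flips it to 1.
  11001
| 00100
-------
  11101

Answer: 11101 (29)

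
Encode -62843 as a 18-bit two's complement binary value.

1. Binary of +62843:  001111010101111011
2. Invert bits:     110000101010000100
3. Add 1:           110000101010000101

Answer: 110000101010000101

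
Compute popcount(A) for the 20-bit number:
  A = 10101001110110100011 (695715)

10101001110110100011
1-bits at positions (from bit 0 = LSB): 0, 1, 5, 7, 8, 10, 11, 12, 15, 17, 19
Count = 11

Answer: 11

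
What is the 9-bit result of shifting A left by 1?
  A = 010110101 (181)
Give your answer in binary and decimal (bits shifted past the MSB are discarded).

Shift left by 1: drop the top 1 bit(s), append 1 zero(s) on the right.
  010110101  ->  discard [0], keep [10110101], append 0
= 101101010

Answer: 101101010 (362)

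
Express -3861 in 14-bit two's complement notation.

1. Binary of +3861:  00111100010101
2. Invert bits:     11000011101010
3. Add 1:           11000011101011

Answer: 11000011101011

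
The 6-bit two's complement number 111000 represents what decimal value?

MSB is 1, so the value is negative. Find the magnitude:
1. Invert bits:  000111
2. Add 1:        001000  = 8
3. Apply sign:   -8

Answer: -8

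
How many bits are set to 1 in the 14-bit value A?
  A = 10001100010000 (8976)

10001100010000
1-bits at positions (from bit 0 = LSB): 4, 8, 9, 13
Count = 4

Answer: 4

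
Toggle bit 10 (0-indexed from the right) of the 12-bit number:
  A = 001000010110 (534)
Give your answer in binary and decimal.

Mask = 1 << 10 = 010000000000
Bit 10 of A is 0; XOR with the mask flips it to 1.
  001000010110
^ 010000000000
--------------
  011000010110

Answer: 011000010110 (1558)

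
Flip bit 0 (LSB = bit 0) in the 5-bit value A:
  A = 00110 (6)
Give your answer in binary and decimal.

Mask = 1 << 0 = 00001
Bit 0 of A is 0; XOR with the mask flips it to 1.
  00110
^ 00001
-------
  00111

Answer: 00111 (7)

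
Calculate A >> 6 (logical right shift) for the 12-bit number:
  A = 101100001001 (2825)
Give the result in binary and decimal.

Logical shift right by 6: drop the bottom 6 bit(s), prepend 6 zero(s) on the left.
  101100001001  ->  keep [101100], discard [001001], prepend 000000
= 000000101100

Answer: 000000101100 (44)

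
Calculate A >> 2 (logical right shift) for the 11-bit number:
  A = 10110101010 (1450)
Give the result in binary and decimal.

Logical shift right by 2: drop the bottom 2 bit(s), prepend 2 zero(s) on the left.
  10110101010  ->  keep [101101010], discard [10], prepend 00
= 00101101010

Answer: 00101101010 (362)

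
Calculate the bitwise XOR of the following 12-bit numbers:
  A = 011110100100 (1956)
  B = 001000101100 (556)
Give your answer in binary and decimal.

Apply ^ to each column (1 where bits differ):
  011110100100
^ 001000101100
--------------
  010110001000

Answer: 010110001000 (1416)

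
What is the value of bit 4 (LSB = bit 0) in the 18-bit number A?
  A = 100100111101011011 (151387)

Bit 4 is the 5th from the right.
  100100111101011011
               ^
That bit is 1.

Answer: 1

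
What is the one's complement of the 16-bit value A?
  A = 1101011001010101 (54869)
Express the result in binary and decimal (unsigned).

Flip each bit (0->1, 1->0):
  1101011001010101
  0010100110101010

Answer: 0010100110101010 (10666)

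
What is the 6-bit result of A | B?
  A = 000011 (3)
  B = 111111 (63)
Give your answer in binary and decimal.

Apply | to each column (1 where either bit is 1):
  000011
| 111111
--------
  111111

Answer: 111111 (63)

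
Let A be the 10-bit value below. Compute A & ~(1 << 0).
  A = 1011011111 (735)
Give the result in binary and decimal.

Mask = ~(1 << 0) = 1111111110
Bit 0 of A is 1, so AND-ing with the mask clears it to 0.
  1011011111
& 1111111110
------------
  1011011110

Answer: 1011011110 (734)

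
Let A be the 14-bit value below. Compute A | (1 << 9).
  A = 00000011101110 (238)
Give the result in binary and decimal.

Mask = 1 << 9 = 00001000000000
Bit 9 of A is 0, so OR-ing with the mask flips it to 1.
  00000011101110
| 00001000000000
----------------
  00001011101110

Answer: 00001011101110 (750)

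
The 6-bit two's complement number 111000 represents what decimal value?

MSB is 1, so the value is negative. Find the magnitude:
1. Invert bits:  000111
2. Add 1:        001000  = 8
3. Apply sign:   -8

Answer: -8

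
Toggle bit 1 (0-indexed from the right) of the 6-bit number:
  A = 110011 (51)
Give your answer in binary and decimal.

Mask = 1 << 1 = 000010
Bit 1 of A is 1; XOR with the mask flips it to 0.
  110011
^ 000010
--------
  110001

Answer: 110001 (49)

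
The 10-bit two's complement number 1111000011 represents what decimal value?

MSB is 1, so the value is negative. Find the magnitude:
1. Invert bits:  0000111100
2. Add 1:        0000111101  = 61
3. Apply sign:   -61

Answer: -61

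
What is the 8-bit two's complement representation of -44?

1. Binary of +44:  00101100
2. Invert bits:     11010011
3. Add 1:           11010100

Answer: 11010100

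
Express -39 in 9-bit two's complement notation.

1. Binary of +39:  000100111
2. Invert bits:     111011000
3. Add 1:           111011001

Answer: 111011001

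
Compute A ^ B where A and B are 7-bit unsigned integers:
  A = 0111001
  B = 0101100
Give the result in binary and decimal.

Apply ^ to each column (1 where bits differ):
  0111001
^ 0101100
---------
  0010101

Answer: 0010101 (21)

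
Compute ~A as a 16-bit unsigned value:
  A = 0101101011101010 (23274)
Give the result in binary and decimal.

Flip each bit (0->1, 1->0):
  0101101011101010
  1010010100010101

Answer: 1010010100010101 (42261)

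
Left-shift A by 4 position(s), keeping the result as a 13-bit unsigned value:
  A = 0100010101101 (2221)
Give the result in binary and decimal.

Shift left by 4: drop the top 4 bit(s), append 4 zero(s) on the right.
  0100010101101  ->  discard [0100], keep [010101101], append 0000
= 0101011010000

Answer: 0101011010000 (2768)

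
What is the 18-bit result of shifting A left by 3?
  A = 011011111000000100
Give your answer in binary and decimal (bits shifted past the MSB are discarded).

Shift left by 3: drop the top 3 bit(s), append 3 zero(s) on the right.
  011011111000000100  ->  discard [011], keep [011111000000100], append 000
= 011111000000100000

Answer: 011111000000100000 (127008)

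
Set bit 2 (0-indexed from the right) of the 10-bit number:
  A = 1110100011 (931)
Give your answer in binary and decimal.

Mask = 1 << 2 = 0000000100
Bit 2 of A is 0, so OR-ing with the mask flips it to 1.
  1110100011
| 0000000100
------------
  1110100111

Answer: 1110100111 (935)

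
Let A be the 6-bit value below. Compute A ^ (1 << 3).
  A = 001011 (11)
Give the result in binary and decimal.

Mask = 1 << 3 = 001000
Bit 3 of A is 1; XOR with the mask flips it to 0.
  001011
^ 001000
--------
  000011

Answer: 000011 (3)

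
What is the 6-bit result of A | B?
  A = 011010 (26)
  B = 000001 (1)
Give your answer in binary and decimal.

Apply | to each column (1 where either bit is 1):
  011010
| 000001
--------
  011011

Answer: 011011 (27)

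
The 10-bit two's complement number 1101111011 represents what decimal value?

MSB is 1, so the value is negative. Find the magnitude:
1. Invert bits:  0010000100
2. Add 1:        0010000101  = 133
3. Apply sign:   -133

Answer: -133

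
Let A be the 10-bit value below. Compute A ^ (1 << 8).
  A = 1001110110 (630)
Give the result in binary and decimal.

Mask = 1 << 8 = 0100000000
Bit 8 of A is 0; XOR with the mask flips it to 1.
  1001110110
^ 0100000000
------------
  1101110110

Answer: 1101110110 (886)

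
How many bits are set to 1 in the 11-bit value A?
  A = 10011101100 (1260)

10011101100
1-bits at positions (from bit 0 = LSB): 2, 3, 5, 6, 7, 10
Count = 6

Answer: 6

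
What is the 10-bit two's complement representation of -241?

1. Binary of +241:  0011110001
2. Invert bits:     1100001110
3. Add 1:           1100001111

Answer: 1100001111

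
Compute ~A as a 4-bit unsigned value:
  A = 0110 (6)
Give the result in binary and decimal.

Flip each bit (0->1, 1->0):
  0110
  1001

Answer: 1001 (9)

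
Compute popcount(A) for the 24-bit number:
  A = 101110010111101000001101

101110010111101000001101
1-bits at positions (from bit 0 = LSB): 0, 2, 3, 9, 11, 12, 13, 14, 16, 19, 20, 21, 23
Count = 13

Answer: 13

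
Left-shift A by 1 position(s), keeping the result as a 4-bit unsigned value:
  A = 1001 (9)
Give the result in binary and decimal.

Shift left by 1: drop the top 1 bit(s), append 1 zero(s) on the right.
  1001  ->  discard [1], keep [001], append 0
= 0010

Answer: 0010 (2)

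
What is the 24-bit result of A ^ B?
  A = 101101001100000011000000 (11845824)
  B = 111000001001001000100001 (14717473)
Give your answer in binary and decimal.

Apply ^ to each column (1 where bits differ):
  101101001100000011000000
^ 111000001001001000100001
--------------------------
  010101000101001011100001

Answer: 010101000101001011100001 (5526241)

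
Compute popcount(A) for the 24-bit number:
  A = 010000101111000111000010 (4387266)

010000101111000111000010
1-bits at positions (from bit 0 = LSB): 1, 6, 7, 8, 12, 13, 14, 15, 17, 22
Count = 10

Answer: 10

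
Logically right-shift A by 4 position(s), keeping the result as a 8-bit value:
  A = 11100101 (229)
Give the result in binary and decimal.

Logical shift right by 4: drop the bottom 4 bit(s), prepend 4 zero(s) on the left.
  11100101  ->  keep [1110], discard [0101], prepend 0000
= 00001110

Answer: 00001110 (14)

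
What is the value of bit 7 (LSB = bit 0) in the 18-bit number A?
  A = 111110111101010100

Bit 7 is the 8th from the right.
  111110111101010100
            ^
That bit is 0.

Answer: 0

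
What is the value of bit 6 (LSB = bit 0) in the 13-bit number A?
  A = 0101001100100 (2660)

Bit 6 is the 7th from the right.
  0101001100100
        ^
That bit is 1.

Answer: 1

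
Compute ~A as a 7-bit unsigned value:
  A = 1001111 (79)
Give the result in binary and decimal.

Flip each bit (0->1, 1->0):
  1001111
  0110000

Answer: 0110000 (48)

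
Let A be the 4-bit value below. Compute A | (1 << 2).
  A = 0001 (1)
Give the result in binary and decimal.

Mask = 1 << 2 = 0100
Bit 2 of A is 0, so OR-ing with the mask flips it to 1.
  0001
| 0100
------
  0101

Answer: 0101 (5)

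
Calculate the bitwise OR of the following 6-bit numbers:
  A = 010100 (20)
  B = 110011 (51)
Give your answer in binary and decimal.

Apply | to each column (1 where either bit is 1):
  010100
| 110011
--------
  110111

Answer: 110111 (55)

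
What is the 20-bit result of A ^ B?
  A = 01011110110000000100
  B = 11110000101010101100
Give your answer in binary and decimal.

Apply ^ to each column (1 where bits differ):
  01011110110000000100
^ 11110000101010101100
----------------------
  10101110011010101000

Answer: 10101110011010101000 (714408)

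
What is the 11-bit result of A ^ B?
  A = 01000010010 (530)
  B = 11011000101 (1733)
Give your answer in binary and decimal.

Apply ^ to each column (1 where bits differ):
  01000010010
^ 11011000101
-------------
  10011010111

Answer: 10011010111 (1239)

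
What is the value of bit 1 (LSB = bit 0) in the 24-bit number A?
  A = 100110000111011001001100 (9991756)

Bit 1 is the 2nd from the right.
  100110000111011001001100
                        ^
That bit is 0.

Answer: 0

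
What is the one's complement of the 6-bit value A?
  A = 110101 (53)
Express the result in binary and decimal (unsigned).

Flip each bit (0->1, 1->0):
  110101
  001010

Answer: 001010 (10)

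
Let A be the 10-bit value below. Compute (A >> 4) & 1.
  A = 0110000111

Bit 4 is the 5th from the right.
  0110000111
       ^
That bit is 0.

Answer: 0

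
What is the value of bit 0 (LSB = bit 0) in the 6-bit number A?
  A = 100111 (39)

Bit 0 is the 1st from the right.
  100111
       ^
That bit is 1.

Answer: 1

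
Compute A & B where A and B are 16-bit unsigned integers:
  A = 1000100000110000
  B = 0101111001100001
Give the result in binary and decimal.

Apply & to each column (1 only where both bits are 1):
  1000100000110000
& 0101111001100001
------------------
  0000100000100000

Answer: 0000100000100000 (2080)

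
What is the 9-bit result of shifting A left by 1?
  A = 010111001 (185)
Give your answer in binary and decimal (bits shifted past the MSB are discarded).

Shift left by 1: drop the top 1 bit(s), append 1 zero(s) on the right.
  010111001  ->  discard [0], keep [10111001], append 0
= 101110010

Answer: 101110010 (370)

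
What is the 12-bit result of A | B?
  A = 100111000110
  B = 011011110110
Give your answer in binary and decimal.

Apply | to each column (1 where either bit is 1):
  100111000110
| 011011110110
--------------
  111111110110

Answer: 111111110110 (4086)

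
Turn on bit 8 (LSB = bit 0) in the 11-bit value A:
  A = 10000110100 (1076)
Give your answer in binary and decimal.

Mask = 1 << 8 = 00100000000
Bit 8 of A is 0, so OR-ing with the mask flips it to 1.
  10000110100
| 00100000000
-------------
  10100110100

Answer: 10100110100 (1332)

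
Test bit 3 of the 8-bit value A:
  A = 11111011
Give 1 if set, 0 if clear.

Bit 3 is the 4th from the right.
  11111011
      ^
That bit is 1.

Answer: 1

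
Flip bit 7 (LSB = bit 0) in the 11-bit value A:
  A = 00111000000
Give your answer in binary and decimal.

Mask = 1 << 7 = 00010000000
Bit 7 of A is 1; XOR with the mask flips it to 0.
  00111000000
^ 00010000000
-------------
  00101000000

Answer: 00101000000 (320)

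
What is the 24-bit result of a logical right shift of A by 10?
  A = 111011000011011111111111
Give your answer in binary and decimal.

Logical shift right by 10: drop the bottom 10 bit(s), prepend 10 zero(s) on the left.
  111011000011011111111111  ->  keep [11101100001101], discard [1111111111], prepend 0000000000
= 000000000011101100001101

Answer: 000000000011101100001101 (15117)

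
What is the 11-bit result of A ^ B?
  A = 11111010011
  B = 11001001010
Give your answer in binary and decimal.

Apply ^ to each column (1 where bits differ):
  11111010011
^ 11001001010
-------------
  00110011001

Answer: 00110011001 (409)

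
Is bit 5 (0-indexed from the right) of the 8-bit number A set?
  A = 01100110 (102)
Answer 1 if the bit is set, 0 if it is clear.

Bit 5 is the 6th from the right.
  01100110
    ^
That bit is 1.

Answer: 1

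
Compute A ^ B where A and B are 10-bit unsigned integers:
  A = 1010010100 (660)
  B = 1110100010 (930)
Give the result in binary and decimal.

Apply ^ to each column (1 where bits differ):
  1010010100
^ 1110100010
------------
  0100110110

Answer: 0100110110 (310)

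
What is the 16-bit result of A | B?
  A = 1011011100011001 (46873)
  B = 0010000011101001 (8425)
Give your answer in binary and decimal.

Apply | to each column (1 where either bit is 1):
  1011011100011001
| 0010000011101001
------------------
  1011011111111001

Answer: 1011011111111001 (47097)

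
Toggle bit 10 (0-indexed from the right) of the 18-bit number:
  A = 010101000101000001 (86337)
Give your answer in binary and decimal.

Mask = 1 << 10 = 000000010000000000
Bit 10 of A is 0; XOR with the mask flips it to 1.
  010101000101000001
^ 000000010000000000
--------------------
  010101010101000001

Answer: 010101010101000001 (87361)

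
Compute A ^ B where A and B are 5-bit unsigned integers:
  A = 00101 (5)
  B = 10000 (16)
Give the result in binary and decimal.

Apply ^ to each column (1 where bits differ):
  00101
^ 10000
-------
  10101

Answer: 10101 (21)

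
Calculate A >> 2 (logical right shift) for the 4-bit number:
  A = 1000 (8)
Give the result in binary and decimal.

Logical shift right by 2: drop the bottom 2 bit(s), prepend 2 zero(s) on the left.
  1000  ->  keep [10], discard [00], prepend 00
= 0010

Answer: 0010 (2)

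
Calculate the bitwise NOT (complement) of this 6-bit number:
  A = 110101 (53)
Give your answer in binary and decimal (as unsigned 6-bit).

Flip each bit (0->1, 1->0):
  110101
  001010

Answer: 001010 (10)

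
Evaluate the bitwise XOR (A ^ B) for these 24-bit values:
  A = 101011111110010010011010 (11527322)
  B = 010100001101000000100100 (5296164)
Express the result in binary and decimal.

Apply ^ to each column (1 where bits differ):
  101011111110010010011010
^ 010100001101000000100100
--------------------------
  111111110011010010111110

Answer: 111111110011010010111110 (16725182)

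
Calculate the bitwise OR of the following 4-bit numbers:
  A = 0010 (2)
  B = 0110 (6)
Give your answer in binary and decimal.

Apply | to each column (1 where either bit is 1):
  0010
| 0110
------
  0110

Answer: 0110 (6)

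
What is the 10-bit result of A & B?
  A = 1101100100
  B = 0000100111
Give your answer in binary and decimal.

Apply & to each column (1 only where both bits are 1):
  1101100100
& 0000100111
------------
  0000100100

Answer: 0000100100 (36)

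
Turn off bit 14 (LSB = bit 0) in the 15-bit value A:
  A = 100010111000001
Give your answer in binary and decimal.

Mask = ~(1 << 14) = 011111111111111
Bit 14 of A is 1, so AND-ing with the mask clears it to 0.
  100010111000001
& 011111111111111
-----------------
  000010111000001

Answer: 000010111000001 (1473)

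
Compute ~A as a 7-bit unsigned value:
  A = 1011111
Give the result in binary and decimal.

Flip each bit (0->1, 1->0):
  1011111
  0100000

Answer: 0100000 (32)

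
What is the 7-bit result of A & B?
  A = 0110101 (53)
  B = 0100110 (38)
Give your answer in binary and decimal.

Apply & to each column (1 only where both bits are 1):
  0110101
& 0100110
---------
  0100100

Answer: 0100100 (36)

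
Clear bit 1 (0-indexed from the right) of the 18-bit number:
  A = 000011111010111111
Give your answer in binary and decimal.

Mask = ~(1 << 1) = 111111111111111101
Bit 1 of A is 1, so AND-ing with the mask clears it to 0.
  000011111010111111
& 111111111111111101
--------------------
  000011111010111101

Answer: 000011111010111101 (16061)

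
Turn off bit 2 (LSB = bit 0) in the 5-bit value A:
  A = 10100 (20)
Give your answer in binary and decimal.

Mask = ~(1 << 2) = 11011
Bit 2 of A is 1, so AND-ing with the mask clears it to 0.
  10100
& 11011
-------
  10000

Answer: 10000 (16)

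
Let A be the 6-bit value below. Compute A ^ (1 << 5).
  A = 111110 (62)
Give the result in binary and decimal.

Mask = 1 << 5 = 100000
Bit 5 of A is 1; XOR with the mask flips it to 0.
  111110
^ 100000
--------
  011110

Answer: 011110 (30)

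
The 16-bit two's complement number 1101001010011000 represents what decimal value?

MSB is 1, so the value is negative. Find the magnitude:
1. Invert bits:  0010110101100111
2. Add 1:        0010110101101000  = 11624
3. Apply sign:   -11624

Answer: -11624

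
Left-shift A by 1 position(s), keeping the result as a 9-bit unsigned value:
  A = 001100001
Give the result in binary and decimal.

Shift left by 1: drop the top 1 bit(s), append 1 zero(s) on the right.
  001100001  ->  discard [0], keep [01100001], append 0
= 011000010

Answer: 011000010 (194)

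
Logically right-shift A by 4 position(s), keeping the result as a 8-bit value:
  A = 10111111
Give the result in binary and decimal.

Logical shift right by 4: drop the bottom 4 bit(s), prepend 4 zero(s) on the left.
  10111111  ->  keep [1011], discard [1111], prepend 0000
= 00001011

Answer: 00001011 (11)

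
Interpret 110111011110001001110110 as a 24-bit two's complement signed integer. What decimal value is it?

MSB is 1, so the value is negative. Find the magnitude:
1. Invert bits:  001000100001110110001001
2. Add 1:        001000100001110110001010  = 2235786
3. Apply sign:   -2235786

Answer: -2235786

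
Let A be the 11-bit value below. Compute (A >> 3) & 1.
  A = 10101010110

Bit 3 is the 4th from the right.
  10101010110
         ^
That bit is 0.

Answer: 0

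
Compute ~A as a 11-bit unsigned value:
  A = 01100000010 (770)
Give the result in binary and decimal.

Flip each bit (0->1, 1->0):
  01100000010
  10011111101

Answer: 10011111101 (1277)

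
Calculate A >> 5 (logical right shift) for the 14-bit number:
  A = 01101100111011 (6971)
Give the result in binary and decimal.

Logical shift right by 5: drop the bottom 5 bit(s), prepend 5 zero(s) on the left.
  01101100111011  ->  keep [011011001], discard [11011], prepend 00000
= 00000011011001

Answer: 00000011011001 (217)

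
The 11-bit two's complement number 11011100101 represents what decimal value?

MSB is 1, so the value is negative. Find the magnitude:
1. Invert bits:  00100011010
2. Add 1:        00100011011  = 283
3. Apply sign:   -283

Answer: -283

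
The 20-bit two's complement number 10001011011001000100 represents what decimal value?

MSB is 1, so the value is negative. Find the magnitude:
1. Invert bits:  01110100100110111011
2. Add 1:        01110100100110111100  = 477628
3. Apply sign:   -477628

Answer: -477628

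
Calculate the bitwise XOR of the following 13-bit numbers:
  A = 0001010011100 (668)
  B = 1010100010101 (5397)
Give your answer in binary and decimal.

Apply ^ to each column (1 where bits differ):
  0001010011100
^ 1010100010101
---------------
  1011110001001

Answer: 1011110001001 (6025)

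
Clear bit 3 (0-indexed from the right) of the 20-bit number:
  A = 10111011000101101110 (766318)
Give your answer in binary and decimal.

Mask = ~(1 << 3) = 11111111111111110111
Bit 3 of A is 1, so AND-ing with the mask clears it to 0.
  10111011000101101110
& 11111111111111110111
----------------------
  10111011000101100110

Answer: 10111011000101100110 (766310)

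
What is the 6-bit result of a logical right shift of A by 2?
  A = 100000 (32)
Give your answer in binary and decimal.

Logical shift right by 2: drop the bottom 2 bit(s), prepend 2 zero(s) on the left.
  100000  ->  keep [1000], discard [00], prepend 00
= 001000

Answer: 001000 (8)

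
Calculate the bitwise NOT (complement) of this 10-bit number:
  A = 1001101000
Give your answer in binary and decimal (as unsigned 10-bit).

Flip each bit (0->1, 1->0):
  1001101000
  0110010111

Answer: 0110010111 (407)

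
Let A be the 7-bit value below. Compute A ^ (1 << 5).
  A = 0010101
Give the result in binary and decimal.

Mask = 1 << 5 = 0100000
Bit 5 of A is 0; XOR with the mask flips it to 1.
  0010101
^ 0100000
---------
  0110101

Answer: 0110101 (53)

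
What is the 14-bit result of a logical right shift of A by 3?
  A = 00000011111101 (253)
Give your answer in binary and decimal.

Logical shift right by 3: drop the bottom 3 bit(s), prepend 3 zero(s) on the left.
  00000011111101  ->  keep [00000011111], discard [101], prepend 000
= 00000000011111

Answer: 00000000011111 (31)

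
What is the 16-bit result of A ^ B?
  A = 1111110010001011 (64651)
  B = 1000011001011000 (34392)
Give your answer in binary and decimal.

Apply ^ to each column (1 where bits differ):
  1111110010001011
^ 1000011001011000
------------------
  0111101011010011

Answer: 0111101011010011 (31443)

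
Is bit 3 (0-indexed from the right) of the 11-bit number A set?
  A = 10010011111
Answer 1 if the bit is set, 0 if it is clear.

Bit 3 is the 4th from the right.
  10010011111
         ^
That bit is 1.

Answer: 1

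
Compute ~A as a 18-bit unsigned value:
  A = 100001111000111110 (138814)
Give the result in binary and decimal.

Flip each bit (0->1, 1->0):
  100001111000111110
  011110000111000001

Answer: 011110000111000001 (123329)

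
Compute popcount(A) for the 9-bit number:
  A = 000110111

000110111
1-bits at positions (from bit 0 = LSB): 0, 1, 2, 4, 5
Count = 5

Answer: 5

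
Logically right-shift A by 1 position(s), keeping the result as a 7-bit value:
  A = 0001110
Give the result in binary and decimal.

Logical shift right by 1: drop the bottom 1 bit(s), prepend 1 zero(s) on the left.
  0001110  ->  keep [000111], discard [0], prepend 0
= 0000111

Answer: 0000111 (7)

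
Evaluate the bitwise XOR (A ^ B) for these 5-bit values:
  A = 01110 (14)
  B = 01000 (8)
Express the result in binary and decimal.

Apply ^ to each column (1 where bits differ):
  01110
^ 01000
-------
  00110

Answer: 00110 (6)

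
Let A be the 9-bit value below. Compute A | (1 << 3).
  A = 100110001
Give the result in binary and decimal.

Mask = 1 << 3 = 000001000
Bit 3 of A is 0, so OR-ing with the mask flips it to 1.
  100110001
| 000001000
-----------
  100111001

Answer: 100111001 (313)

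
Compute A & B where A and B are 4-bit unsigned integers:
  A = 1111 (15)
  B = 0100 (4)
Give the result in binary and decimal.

Apply & to each column (1 only where both bits are 1):
  1111
& 0100
------
  0100

Answer: 0100 (4)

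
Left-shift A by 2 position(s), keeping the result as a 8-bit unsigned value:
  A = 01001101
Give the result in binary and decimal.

Shift left by 2: drop the top 2 bit(s), append 2 zero(s) on the right.
  01001101  ->  discard [01], keep [001101], append 00
= 00110100

Answer: 00110100 (52)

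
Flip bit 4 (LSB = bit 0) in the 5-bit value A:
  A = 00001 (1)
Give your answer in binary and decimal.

Mask = 1 << 4 = 10000
Bit 4 of A is 0; XOR with the mask flips it to 1.
  00001
^ 10000
-------
  10001

Answer: 10001 (17)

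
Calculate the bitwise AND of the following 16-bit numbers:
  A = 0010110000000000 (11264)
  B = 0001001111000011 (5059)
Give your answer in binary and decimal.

Apply & to each column (1 only where both bits are 1):
  0010110000000000
& 0001001111000011
------------------
  0000000000000000

Answer: 0000000000000000 (0)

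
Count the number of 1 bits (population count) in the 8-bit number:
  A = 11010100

11010100
1-bits at positions (from bit 0 = LSB): 2, 4, 6, 7
Count = 4

Answer: 4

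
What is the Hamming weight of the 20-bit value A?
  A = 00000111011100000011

00000111011100000011
1-bits at positions (from bit 0 = LSB): 0, 1, 8, 9, 10, 12, 13, 14
Count = 8

Answer: 8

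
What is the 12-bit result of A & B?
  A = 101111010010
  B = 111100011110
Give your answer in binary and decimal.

Apply & to each column (1 only where both bits are 1):
  101111010010
& 111100011110
--------------
  101100010010

Answer: 101100010010 (2834)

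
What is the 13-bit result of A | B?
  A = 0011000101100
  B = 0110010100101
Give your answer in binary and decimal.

Apply | to each column (1 where either bit is 1):
  0011000101100
| 0110010100101
---------------
  0111010101101

Answer: 0111010101101 (3757)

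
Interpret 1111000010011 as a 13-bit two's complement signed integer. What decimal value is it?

MSB is 1, so the value is negative. Find the magnitude:
1. Invert bits:  0000111101100
2. Add 1:        0000111101101  = 493
3. Apply sign:   -493

Answer: -493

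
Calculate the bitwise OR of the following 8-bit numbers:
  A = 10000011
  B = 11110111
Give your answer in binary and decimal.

Apply | to each column (1 where either bit is 1):
  10000011
| 11110111
----------
  11110111

Answer: 11110111 (247)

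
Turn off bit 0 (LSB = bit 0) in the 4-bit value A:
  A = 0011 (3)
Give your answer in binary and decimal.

Mask = ~(1 << 0) = 1110
Bit 0 of A is 1, so AND-ing with the mask clears it to 0.
  0011
& 1110
------
  0010

Answer: 0010 (2)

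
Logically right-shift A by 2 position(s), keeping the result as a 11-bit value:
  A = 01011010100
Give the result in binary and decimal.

Logical shift right by 2: drop the bottom 2 bit(s), prepend 2 zero(s) on the left.
  01011010100  ->  keep [010110101], discard [00], prepend 00
= 00010110101

Answer: 00010110101 (181)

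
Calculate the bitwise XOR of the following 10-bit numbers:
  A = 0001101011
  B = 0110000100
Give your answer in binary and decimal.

Apply ^ to each column (1 where bits differ):
  0001101011
^ 0110000100
------------
  0111101111

Answer: 0111101111 (495)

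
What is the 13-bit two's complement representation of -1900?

1. Binary of +1900:  0011101101100
2. Invert bits:     1100010010011
3. Add 1:           1100010010100

Answer: 1100010010100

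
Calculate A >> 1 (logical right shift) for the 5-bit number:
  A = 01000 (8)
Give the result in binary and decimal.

Logical shift right by 1: drop the bottom 1 bit(s), prepend 1 zero(s) on the left.
  01000  ->  keep [0100], discard [0], prepend 0
= 00100

Answer: 00100 (4)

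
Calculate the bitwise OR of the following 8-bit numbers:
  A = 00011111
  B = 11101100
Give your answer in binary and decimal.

Apply | to each column (1 where either bit is 1):
  00011111
| 11101100
----------
  11111111

Answer: 11111111 (255)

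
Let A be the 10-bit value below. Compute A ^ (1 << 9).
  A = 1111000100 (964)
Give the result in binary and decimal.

Mask = 1 << 9 = 1000000000
Bit 9 of A is 1; XOR with the mask flips it to 0.
  1111000100
^ 1000000000
------------
  0111000100

Answer: 0111000100 (452)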